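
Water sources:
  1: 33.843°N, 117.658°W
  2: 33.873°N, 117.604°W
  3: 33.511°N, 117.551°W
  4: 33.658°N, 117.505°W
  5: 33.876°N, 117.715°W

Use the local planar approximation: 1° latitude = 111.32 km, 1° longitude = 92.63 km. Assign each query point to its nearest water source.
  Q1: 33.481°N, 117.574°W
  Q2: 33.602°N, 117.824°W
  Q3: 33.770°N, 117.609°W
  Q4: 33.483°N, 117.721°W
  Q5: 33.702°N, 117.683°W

Q1→3; Q2→3; Q3→1; Q4→3; Q5→1

Q1 at 33.481°N, 117.574°W:
  1: 41.042 km
  2: 43.726 km
  3: 3.961 km
  4: 20.714 km
  5: 45.870 km
  → nearest: 3 (3.961 km)
Q2 at 33.602°N, 117.824°W:
  1: 30.922 km
  2: 36.406 km
  3: 27.242 km
  4: 30.199 km
  5: 32.129 km
  → nearest: 3 (27.242 km)
Q3 at 33.770°N, 117.609°W:
  1: 9.308 km
  2: 11.475 km
  3: 29.328 km
  4: 15.756 km
  5: 15.351 km
  → nearest: 1 (9.308 km)
Q4 at 33.483°N, 117.721°W:
  1: 40.498 km
  2: 44.747 km
  3: 16.053 km
  4: 27.925 km
  5: 43.752 km
  → nearest: 3 (16.053 km)
Q5 at 33.702°N, 117.683°W:
  1: 15.866 km
  2: 20.394 km
  3: 24.527 km
  4: 17.200 km
  5: 19.595 km
  → nearest: 1 (15.866 km)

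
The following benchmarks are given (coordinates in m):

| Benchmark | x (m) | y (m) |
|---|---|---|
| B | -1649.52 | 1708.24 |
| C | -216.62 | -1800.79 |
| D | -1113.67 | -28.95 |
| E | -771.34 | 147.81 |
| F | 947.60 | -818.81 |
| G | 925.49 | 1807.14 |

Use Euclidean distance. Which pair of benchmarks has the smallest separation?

Pairwise distances:
B–C: 3790.32 m
B–D: 1817.96 m
B–E: 1790.57 m
B–F: 3623.67 m
B–G: 2576.91 m
C–D: 1985.98 m
C–E: 2026.02 m
C–F: 1523.05 m
C–G: 3784.39 m
D–E: 385.27 m
D–F: 2207.42 m
D–G: 2743.98 m
E–F: 1972.08 m
E–G: 2373.31 m
F–G: 2626.04 m
Closest pair: D–E at 385.27 m.

D and E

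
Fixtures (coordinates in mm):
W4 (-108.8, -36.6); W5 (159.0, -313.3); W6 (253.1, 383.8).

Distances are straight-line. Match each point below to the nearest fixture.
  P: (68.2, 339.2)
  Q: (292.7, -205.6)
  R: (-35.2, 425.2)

P at (68.2, 339.2):
  W4: 415.4 mm
  W5: 658.8 mm
  W6: 190.2 mm
  → nearest: W6 (190.2 mm)
Q at (292.7, -205.6):
  W4: 435.6 mm
  W5: 171.7 mm
  W6: 590.7 mm
  → nearest: W5 (171.7 mm)
R at (-35.2, 425.2):
  W4: 467.6 mm
  W5: 763.6 mm
  W6: 291.3 mm
  → nearest: W6 (291.3 mm)

P→W6; Q→W5; R→W6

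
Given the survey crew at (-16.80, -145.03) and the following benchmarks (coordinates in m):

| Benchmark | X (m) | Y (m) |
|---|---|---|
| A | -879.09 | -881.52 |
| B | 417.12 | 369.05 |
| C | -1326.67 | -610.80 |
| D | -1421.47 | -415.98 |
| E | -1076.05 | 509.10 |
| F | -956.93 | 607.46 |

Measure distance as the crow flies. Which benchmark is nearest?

Distances from (-16.80, -145.03):
A: 1134.00 m
B: 672.73 m
C: 1390.22 m
D: 1430.56 m
E: 1244.95 m
F: 1204.20 m
Minimum: B at 672.73 m.

B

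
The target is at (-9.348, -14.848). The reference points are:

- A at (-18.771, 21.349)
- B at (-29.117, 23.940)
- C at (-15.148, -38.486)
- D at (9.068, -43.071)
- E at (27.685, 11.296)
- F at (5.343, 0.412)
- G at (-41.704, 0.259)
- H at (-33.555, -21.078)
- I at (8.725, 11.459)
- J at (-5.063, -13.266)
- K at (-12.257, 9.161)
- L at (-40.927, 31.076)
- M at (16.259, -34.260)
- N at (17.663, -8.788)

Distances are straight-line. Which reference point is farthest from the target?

Distances from (-9.348, -14.848):
A: 37.403
B: 43.535
C: 24.339
D: 33.700
E: 45.332
F: 21.182
G: 35.709
H: 24.996
I: 31.917
J: 4.568
K: 24.185
L: 55.734
M: 32.133
N: 27.682
Maximum: L at 55.734.

L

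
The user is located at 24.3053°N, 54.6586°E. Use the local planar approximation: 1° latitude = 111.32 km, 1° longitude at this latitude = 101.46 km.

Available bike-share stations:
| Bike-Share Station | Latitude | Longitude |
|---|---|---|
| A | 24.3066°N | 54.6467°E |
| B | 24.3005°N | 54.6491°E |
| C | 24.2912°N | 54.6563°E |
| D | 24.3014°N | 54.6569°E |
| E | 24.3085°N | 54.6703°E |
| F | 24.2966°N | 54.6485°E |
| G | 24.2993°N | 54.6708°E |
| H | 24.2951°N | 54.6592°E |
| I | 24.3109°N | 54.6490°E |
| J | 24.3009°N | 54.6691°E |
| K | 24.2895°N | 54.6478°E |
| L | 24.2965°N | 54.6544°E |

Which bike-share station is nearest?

Distances from 24.3053°N, 54.6586°E:
A: √((0.0013·111.32)² + (-0.0119·101.46)²) = √(0.020943 + 1.457752) = 1.2160 km
B: √((-0.0048·111.32)² + (-0.0095·101.46)²) = √(0.285515 + 0.929045) = 1.1021 km
C: √((-0.0141·111.32)² + (-0.0023·101.46)²) = √(2.463682 + 0.054456) = 1.5869 km
D: √((-0.0039·111.32)² + (-0.0017·101.46)²) = √(0.188484 + 0.029750) = 0.4672 km
E: √((0.0032·111.32)² + (0.0117·101.46)²) = √(0.126896 + 1.409164) = 1.2394 km
F: √((-0.0087·111.32)² + (-0.0101·101.46)²) = √(0.937961 + 1.050104) = 1.4100 km
G: √((-0.0060·111.32)² + (0.0122·101.46)²) = √(0.446117 + 1.532179) = 1.4065 km
H: √((-0.0102·111.32)² + (0.0006·101.46)²) = √(1.289278 + 0.003706) = 1.1371 km
I: √((0.0056·111.32)² + (-0.0096·101.46)²) = √(0.388618 + 0.948707) = 1.1564 km
J: √((-0.0044·111.32)² + (0.0105·101.46)²) = √(0.239912 + 1.134928) = 1.1725 km
K: √((-0.0158·111.32)² + (-0.0108·101.46)²) = √(3.093574 + 1.200708) = 2.0723 km
L: √((-0.0088·111.32)² + (-0.0042·101.46)²) = √(0.959648 + 0.181588) = 1.0683 km
Minimum: D at 0.4672 km.

D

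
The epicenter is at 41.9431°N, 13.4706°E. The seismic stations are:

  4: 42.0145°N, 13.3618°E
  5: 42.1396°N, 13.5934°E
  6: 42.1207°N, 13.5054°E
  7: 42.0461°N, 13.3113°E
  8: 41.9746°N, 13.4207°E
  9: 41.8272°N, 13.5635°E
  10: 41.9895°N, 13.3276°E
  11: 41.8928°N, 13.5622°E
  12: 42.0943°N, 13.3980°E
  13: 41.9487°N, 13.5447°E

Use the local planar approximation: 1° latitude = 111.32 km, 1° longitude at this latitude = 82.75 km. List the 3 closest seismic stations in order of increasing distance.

Distances from 41.9431°N, 13.4706°E:
4: √((0.0714·111.32)² + (-0.1088·82.75)²) = √(63.174646 + 81.057610) = 12.0097 km
5: √((0.1965·111.32)² + (0.1228·82.75)²) = √(478.488500 + 103.260147) = 24.1195 km
6: √((0.1776·111.32)² + (0.0348·82.75)²) = √(390.869981 + 8.292672) = 19.9791 km
7: √((0.1030·111.32)² + (-0.1593·82.75)²) = √(131.468239 + 173.767101) = 17.4710 km
8: √((0.0315·111.32)² + (-0.0499·82.75)²) = √(12.296103 + 17.050499) = 5.4173 km
9: √((-0.1159·111.32)² + (0.0929·82.75)²) = √(166.461294 + 59.097272) = 15.0186 km
10: √((0.0464·111.32)² + (-0.1430·82.75)²) = √(26.679787 + 140.025806) = 12.9115 km
11: √((-0.0503·111.32)² + (0.0916·82.75)²) = √(31.353236 + 57.454884) = 9.4238 km
12: √((0.1512·111.32)² + (-0.0726·82.75)²) = √(283.302220 + 36.091859) = 17.8716 km
13: √((0.0056·111.32)² + (0.0741·82.75)²) = √(0.388618 + 37.598665) = 6.1634 km
Sorted: 8 (5.4173 km) < 13 (6.1634 km) < 11 (9.4238 km) < 4 (12.0097 km) < 10 (12.9115 km) < …

8, 13, 11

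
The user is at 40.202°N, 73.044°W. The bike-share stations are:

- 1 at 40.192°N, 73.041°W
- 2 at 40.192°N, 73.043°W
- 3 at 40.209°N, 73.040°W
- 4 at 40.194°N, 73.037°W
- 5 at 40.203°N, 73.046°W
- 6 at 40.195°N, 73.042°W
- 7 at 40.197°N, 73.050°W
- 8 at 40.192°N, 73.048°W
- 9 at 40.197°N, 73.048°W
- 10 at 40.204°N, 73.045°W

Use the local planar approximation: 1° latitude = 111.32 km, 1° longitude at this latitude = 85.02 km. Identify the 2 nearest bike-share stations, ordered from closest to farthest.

Distances from 40.202°N, 73.044°W:
1: 1.142 km
2: 1.116 km
3: 0.850 km
4: 1.071 km
5: 0.203 km
6: 0.798 km
7: 0.755 km
8: 1.164 km
9: 0.652 km
10: 0.238 km
Sorted: 5 (0.203 km) < 10 (0.238 km) < 9 (0.652 km) < 7 (0.755 km) < …

5, 10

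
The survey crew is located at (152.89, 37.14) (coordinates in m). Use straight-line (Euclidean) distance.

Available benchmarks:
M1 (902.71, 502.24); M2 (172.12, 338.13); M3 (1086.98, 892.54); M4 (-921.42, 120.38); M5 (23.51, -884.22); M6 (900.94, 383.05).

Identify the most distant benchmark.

Distances from (152.89, 37.14):
M1: 882.35 m
M2: 301.60 m
M3: 1266.58 m
M4: 1077.53 m
M5: 930.40 m
M6: 824.16 m
Maximum: M3 at 1266.58 m.

M3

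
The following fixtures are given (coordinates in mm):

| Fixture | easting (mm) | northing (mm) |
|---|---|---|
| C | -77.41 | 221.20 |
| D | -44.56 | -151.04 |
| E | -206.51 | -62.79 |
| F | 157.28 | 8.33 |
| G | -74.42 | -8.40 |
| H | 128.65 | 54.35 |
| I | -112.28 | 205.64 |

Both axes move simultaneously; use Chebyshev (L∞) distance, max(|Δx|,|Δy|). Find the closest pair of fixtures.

C and I

Pairwise distances:
C–D: 372.24 mm
C–E: 283.99 mm
C–F: 234.69 mm
C–G: 229.60 mm
C–H: 206.06 mm
C–I: 34.87 mm
D–E: 161.95 mm
D–F: 201.84 mm
D–G: 142.64 mm
D–H: 205.39 mm
D–I: 356.68 mm
E–F: 363.79 mm
E–G: 132.09 mm
E–H: 335.16 mm
E–I: 268.43 mm
F–G: 231.70 mm
F–H: 46.02 mm
F–I: 269.56 mm
G–H: 203.07 mm
G–I: 214.04 mm
H–I: 240.93 mm
Closest pair: C–I at 34.87 mm.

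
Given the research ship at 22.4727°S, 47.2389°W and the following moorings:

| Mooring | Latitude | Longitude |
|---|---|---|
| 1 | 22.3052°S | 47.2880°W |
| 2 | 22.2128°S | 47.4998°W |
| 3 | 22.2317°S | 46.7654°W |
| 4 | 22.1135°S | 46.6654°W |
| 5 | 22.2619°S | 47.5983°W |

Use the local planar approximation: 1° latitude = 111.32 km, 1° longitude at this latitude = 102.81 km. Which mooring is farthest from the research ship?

Distances from 22.4727°S, 47.2389°W:
1: √((0.1675·111.32)² + (-0.0491·102.81)²) = √(347.677045 + 25.482011) = 19.3173 km
2: √((0.2599·111.32)² + (-0.2609·102.81)²) = √(837.064559 + 719.480249) = 39.4531 km
3: √((0.2410·111.32)² + (0.4735·102.81)²) = √(719.748023 + 2369.794488) = 55.5837 km
4: √((0.3592·111.32)² + (0.5735·102.81)²) = √(1598.891712 + 3476.462610) = 71.2415 km
5: √((0.2108·111.32)² + (-0.3594·102.81)²) = √(550.665171 + 1365.296145) = 43.7717 km
Maximum: 4 at 71.2415 km.

4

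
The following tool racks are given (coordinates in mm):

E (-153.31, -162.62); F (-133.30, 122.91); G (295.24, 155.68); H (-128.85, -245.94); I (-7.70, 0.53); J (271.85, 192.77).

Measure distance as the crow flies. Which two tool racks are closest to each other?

G and J

Pairwise distances:
E–F: 286.23 mm
E–G: 550.01 mm
E–H: 86.84 mm
E–I: 218.68 mm
E–J: 554.13 mm
F–G: 429.79 mm
F–H: 368.88 mm
F–I: 175.36 mm
F–J: 411.13 mm
G–H: 584.08 mm
G–I: 340.36 mm
G–J: 43.85 mm
H–I: 274.64 mm
H–J: 594.16 mm
I–J: 339.27 mm
Closest pair: G–J at 43.85 mm.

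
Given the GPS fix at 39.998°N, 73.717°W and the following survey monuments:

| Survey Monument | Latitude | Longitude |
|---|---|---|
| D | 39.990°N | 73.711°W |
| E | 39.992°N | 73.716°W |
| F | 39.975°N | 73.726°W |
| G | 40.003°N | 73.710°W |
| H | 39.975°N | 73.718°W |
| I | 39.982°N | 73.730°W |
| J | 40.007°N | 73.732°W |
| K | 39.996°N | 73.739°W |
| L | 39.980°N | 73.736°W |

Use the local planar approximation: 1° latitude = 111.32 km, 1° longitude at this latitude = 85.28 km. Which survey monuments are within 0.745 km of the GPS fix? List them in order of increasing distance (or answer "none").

Distances from 39.998°N, 73.717°W:
D: √((-0.008·111.32)² + (0.006·85.28)²) = √(0.79310 + 0.26182) = 1.027 km
E: √((-0.006·111.32)² + (0.001·85.28)²) = √(0.44612 + 0.00727) = 0.673 km
F: √((-0.023·111.32)² + (-0.009·85.28)²) = √(6.55544 + 0.58909) = 2.673 km
G: √((0.005·111.32)² + (0.007·85.28)²) = √(0.30980 + 0.35636) = 0.816 km
H: √((-0.023·111.32)² + (-0.001·85.28)²) = √(6.55544 + 0.00727) = 2.562 km
I: √((-0.016·111.32)² + (-0.013·85.28)²) = √(3.17239 + 1.22908) = 2.098 km
J: √((0.009·111.32)² + (-0.015·85.28)²) = √(1.00376 + 1.63635) = 1.625 km
K: √((-0.002·111.32)² + (-0.022·85.28)²) = √(0.04957 + 3.51998) = 1.889 km
L: √((-0.018·111.32)² + (-0.019·85.28)²) = √(4.01505 + 2.62544) = 2.577 km
Threshold 0.745 km: E (0.673 km) is within range.

E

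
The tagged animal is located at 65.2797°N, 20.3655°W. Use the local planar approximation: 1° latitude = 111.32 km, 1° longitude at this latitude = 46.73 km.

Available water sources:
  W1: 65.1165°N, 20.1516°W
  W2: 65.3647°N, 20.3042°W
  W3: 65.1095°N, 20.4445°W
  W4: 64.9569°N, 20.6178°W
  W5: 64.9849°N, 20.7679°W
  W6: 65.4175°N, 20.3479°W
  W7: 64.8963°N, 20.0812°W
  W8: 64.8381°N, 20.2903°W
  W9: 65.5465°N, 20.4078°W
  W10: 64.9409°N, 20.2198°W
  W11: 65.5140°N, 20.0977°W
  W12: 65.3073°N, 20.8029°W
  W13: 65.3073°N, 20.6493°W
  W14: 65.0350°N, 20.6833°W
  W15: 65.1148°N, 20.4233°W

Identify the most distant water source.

W8

Distances from 65.2797°N, 20.3655°W:
W1: √((-0.1632·111.32)² + (0.2139·46.73)²) = √(330.055295 + 99.910960) = 20.7356 km
W2: √((0.0850·111.32)² + (0.0613·46.73)²) = √(89.533229 + 8.205641) = 9.8863 km
W3: √((-0.1702·111.32)² + (-0.0790·46.73)²) = √(358.976077 + 13.628427) = 19.3030 km
W4: √((-0.3228·111.32)² + (-0.2523·46.73)²) = √(1291.259255 + 139.003605) = 37.8188 km
W5: √((-0.2948·111.32)² + (-0.4024·46.73)²) = √(1076.964415 + 353.596132) = 37.8228 km
W6: √((0.1378·111.32)² + (0.0176·46.73)²) = √(235.312409 + 0.676421) = 15.3619 km
W7: √((-0.3834·111.32)² + (0.2843·46.73)²) = √(1821.589912 + 176.500232) = 44.7000 km
W8: √((-0.4416·111.32)² + (0.0752·46.73)²) = √(2416.598629 + 12.348871) = 49.2844 km
W9: √((0.2668·111.32)² + (-0.0423·46.73)²) = √(882.100454 + 3.907260) = 29.7659 km
W10: √((-0.3388·111.32)² + (0.1457·46.73)²) = √(1422.437518 + 46.356503) = 38.3248 km
W11: √((0.2343·111.32)² + (0.2678·46.73)²) = √(680.285121 + 156.607554) = 28.9291 km
W12: √((0.0276·111.32)² + (-0.4374·46.73)²) = √(9.439838 + 417.781418) = 20.6693 km
W13: √((0.0276·111.32)² + (-0.2838·46.73)²) = √(9.439838 + 175.879954) = 13.6132 km
W14: √((-0.2447·111.32)² + (-0.3178·46.73)²) = √(742.017818 + 220.546082) = 31.0252 km
W15: √((-0.1649·111.32)² + (-0.0578·46.73)²) = √(336.967260 + 7.295369) = 18.5543 km
Maximum: W8 at 49.2844 km.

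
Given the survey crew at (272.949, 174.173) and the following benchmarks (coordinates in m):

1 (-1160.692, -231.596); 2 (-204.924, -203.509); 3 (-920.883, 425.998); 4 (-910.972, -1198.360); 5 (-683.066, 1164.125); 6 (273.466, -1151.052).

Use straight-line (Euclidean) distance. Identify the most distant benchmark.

Distances from (272.949, 174.173):
1: √((-1433.641)² + (-405.769)²) = √(2055326.51688 + 164648.48136) = 1489.958 m
2: √((-477.873)² + (-377.682)²) = √(228362.60413 + 142643.69312) = 609.103 m
3: √((-1193.832)² + (251.825)²) = √(1425234.84422 + 63415.83062) = 1220.103 m
4: √((-1183.921)² + (-1372.533)²) = √(1401668.93424 + 1883846.83609) = 1812.599 m
5: √((-956.015)² + (989.952)²) = √(913964.68023 + 980004.96230) = 1376.216 m
6: √((0.517)² + (-1325.225)²) = √(0.26729 + 1756221.30062) = 1325.225 m
Maximum: 4 at 1812.599 m.

4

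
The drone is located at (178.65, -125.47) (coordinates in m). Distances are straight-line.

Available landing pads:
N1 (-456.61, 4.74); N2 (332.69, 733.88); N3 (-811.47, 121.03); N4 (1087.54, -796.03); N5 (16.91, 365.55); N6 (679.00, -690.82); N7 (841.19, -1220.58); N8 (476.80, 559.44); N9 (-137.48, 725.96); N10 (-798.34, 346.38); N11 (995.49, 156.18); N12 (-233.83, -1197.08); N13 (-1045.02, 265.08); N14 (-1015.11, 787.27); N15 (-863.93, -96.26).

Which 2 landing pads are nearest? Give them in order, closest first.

N5, N1

Distances from (178.65, -125.47):
N1: √((-635.26)² + (130.21)²) = √(403555.2676 + 16954.6441) = 648.47 m
N2: √((154.04)² + (859.35)²) = √(23728.3216 + 738482.4225) = 873.05 m
N3: √((-990.12)² + (246.50)²) = √(980337.6144 + 60762.2500) = 1020.34 m
N4: √((908.89)² + (-670.56)²) = √(826081.0321 + 449650.7136) = 1129.48 m
N5: √((-161.74)² + (491.02)²) = √(26159.8276 + 241100.6404) = 516.97 m
N6: √((500.35)² + (-565.35)²) = √(250350.1225 + 319620.6225) = 754.96 m
N7: √((662.54)² + (-1095.11)²) = √(438959.2516 + 1199265.9121) = 1279.93 m
N8: √((298.15)² + (684.91)²) = √(88893.4225 + 469101.7081) = 746.99 m
N9: √((-316.13)² + (851.43)²) = √(99938.1769 + 724933.0449) = 908.22 m
N10: √((-976.99)² + (471.85)²) = √(954509.4601 + 222642.4225) = 1084.97 m
N11: √((816.84)² + (281.65)²) = √(667227.5856 + 79326.7225) = 864.03 m
N12: √((-412.48)² + (-1071.61)²) = √(170139.7504 + 1148347.9921) = 1148.25 m
N13: √((-1223.67)² + (390.55)²) = √(1497368.2689 + 152529.3025) = 1284.48 m
N14: √((-1193.76)² + (912.74)²) = √(1425062.9376 + 833094.3076) = 1502.72 m
N15: √((-1042.58)² + (29.21)²) = √(1086973.0564 + 853.2241) = 1042.99 m
Sorted: N5 (516.97 m) < N1 (648.47 m) < N8 (746.99 m) < N6 (754.96 m) < …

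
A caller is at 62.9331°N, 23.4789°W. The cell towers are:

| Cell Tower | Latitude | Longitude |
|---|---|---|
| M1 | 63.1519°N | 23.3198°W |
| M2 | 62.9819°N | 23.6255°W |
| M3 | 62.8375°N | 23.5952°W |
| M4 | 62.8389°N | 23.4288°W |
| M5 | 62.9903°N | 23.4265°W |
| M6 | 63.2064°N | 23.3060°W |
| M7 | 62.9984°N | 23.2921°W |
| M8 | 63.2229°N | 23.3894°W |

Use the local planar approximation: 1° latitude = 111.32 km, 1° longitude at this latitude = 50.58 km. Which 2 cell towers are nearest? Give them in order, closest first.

M5, M2

Distances from 62.9331°N, 23.4789°W:
M1: √((0.2188·111.32)² + (0.1591·50.58)²) = √(593.254486 + 64.758683) = 25.6518 km
M2: √((0.0488·111.32)² + (-0.1466·50.58)²) = √(29.511144 + 54.982640) = 9.1921 km
M3: √((-0.0956·111.32)² + (-0.1163·50.58)²) = √(113.256251 + 34.603265) = 12.1597 km
M4: √((-0.0942·111.32)² + (0.0501·50.58)²) = √(109.963410 + 6.421450) = 10.7882 km
M5: √((0.0572·111.32)² + (0.0524·50.58)²) = √(40.545107 + 7.024578) = 6.8971 km
M6: √((0.2733·111.32)² + (0.1729·50.58)²) = √(925.604929 + 76.479957) = 31.6557 km
M7: √((0.0653·111.32)² + (0.1868·50.58)²) = √(52.841210 + 89.271204) = 11.9211 km
M8: √((0.2898·111.32)² + (0.0895·50.58)²) = √(1040.742183 + 20.492914) = 32.5766 km
Sorted: M5 (6.8971 km) < M2 (9.1921 km) < M4 (10.7882 km) < M7 (11.9211 km) < …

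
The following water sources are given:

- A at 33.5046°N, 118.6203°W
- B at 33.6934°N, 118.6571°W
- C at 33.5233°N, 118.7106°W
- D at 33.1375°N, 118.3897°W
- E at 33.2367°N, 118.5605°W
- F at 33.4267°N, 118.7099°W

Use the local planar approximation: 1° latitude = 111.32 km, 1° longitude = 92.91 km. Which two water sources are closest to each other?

A and C

Pairwise distances:
A–B: 21.2935 km
A–C: 8.6442 km
A–D: 46.1414 km
A–E: 30.3358 km
A–F: 12.0209 km
B–C: 19.5771 km
B–D: 66.6837 km
B–E: 51.6260 km
B–F: 30.0916 km
C–D: 52.2818 km
C–E: 34.8191 km
C–F: 10.7537 km
D–E: 19.3332 km
D–F: 43.8348 km
E–F: 25.2988 km
Closest pair: A–C at 8.6442 km.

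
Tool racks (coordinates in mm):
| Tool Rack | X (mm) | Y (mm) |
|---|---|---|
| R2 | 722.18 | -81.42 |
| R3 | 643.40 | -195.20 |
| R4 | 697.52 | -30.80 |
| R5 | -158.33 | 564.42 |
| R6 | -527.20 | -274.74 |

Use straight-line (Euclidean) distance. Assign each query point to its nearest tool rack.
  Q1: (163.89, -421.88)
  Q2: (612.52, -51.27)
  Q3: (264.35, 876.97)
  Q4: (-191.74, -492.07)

Q1 at (163.89, -421.88):
  R2: √((558.29)² + (340.46)²) = √(311687.7241 + 115913.0116) = 653.91 mm
  R3: √((479.51)² + (226.68)²) = √(229929.8401 + 51383.8224) = 530.39 mm
  R4: √((533.63)² + (391.08)²) = √(284760.9769 + 152943.5664) = 661.59 mm
  R5: √((-322.22)² + (986.30)²) = √(103825.7284 + 972787.6900) = 1037.60 mm
  R6: √((-691.09)² + (147.14)²) = √(477605.3881 + 21650.1796) = 706.58 mm
  → nearest: R3 (530.39 mm)
Q2 at (612.52, -51.27):
  R2: √((109.66)² + (-30.15)²) = √(12025.3156 + 909.0225) = 113.73 mm
  R3: √((30.88)² + (-143.93)²) = √(953.5744 + 20715.8449) = 147.21 mm
  R4: √((85.00)² + (20.47)²) = √(7225.0000 + 419.0209) = 87.43 mm
  R5: √((-770.85)² + (615.69)²) = √(594209.7225 + 379074.1761) = 986.55 mm
  R6: √((-1139.72)² + (-223.47)²) = √(1298961.6784 + 49938.8409) = 1161.42 mm
  → nearest: R4 (87.43 mm)
Q3 at (264.35, 876.97):
  R2: √((457.83)² + (-958.39)²) = √(209608.3089 + 918511.3921) = 1062.13 mm
  R3: √((379.05)² + (-1072.17)²) = √(143678.9025 + 1149548.5089) = 1137.20 mm
  R4: √((433.17)² + (-907.77)²) = √(187636.2489 + 824046.3729) = 1005.82 mm
  R5: √((-422.68)² + (-312.55)²) = √(178658.3824 + 97687.5025) = 525.69 mm
  R6: √((-791.55)² + (-1151.71)²) = √(626551.4025 + 1326435.9241) = 1397.49 mm
  → nearest: R5 (525.69 mm)
Q4 at (-191.74, -492.07):
  R2: √((913.92)² + (410.65)²) = √(835249.7664 + 168633.4225) = 1001.94 mm
  R3: √((835.14)² + (296.87)²) = √(697458.8196 + 88131.7969) = 886.34 mm
  R4: √((889.26)² + (461.27)²) = √(790783.3476 + 212770.0129) = 1001.78 mm
  R5: √((33.41)² + (1056.49)²) = √(1116.2281 + 1116171.1201) = 1057.02 mm
  R6: √((-335.46)² + (217.33)²) = √(112533.4116 + 47232.3289) = 399.71 mm
  → nearest: R6 (399.71 mm)

Q1→R3; Q2→R4; Q3→R5; Q4→R6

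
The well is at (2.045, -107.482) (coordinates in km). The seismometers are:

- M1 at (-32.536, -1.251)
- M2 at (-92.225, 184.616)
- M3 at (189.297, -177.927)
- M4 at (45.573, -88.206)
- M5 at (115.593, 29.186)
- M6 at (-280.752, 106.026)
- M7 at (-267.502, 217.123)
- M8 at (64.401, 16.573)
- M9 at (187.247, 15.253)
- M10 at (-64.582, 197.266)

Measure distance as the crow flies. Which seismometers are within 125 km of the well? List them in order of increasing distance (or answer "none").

M4, M1

Distances from (2.045, -107.482):
M1: 111.718 km
M2: 306.933 km
M3: 200.065 km
M4: 47.605 km
M5: 177.683 km
M6: 354.344 km
M7: 421.929 km
M8: 138.845 km
M9: 222.179 km
M10: 311.946 km
Threshold 125 km: M4 (47.605 km), M1 (111.718 km) are within range.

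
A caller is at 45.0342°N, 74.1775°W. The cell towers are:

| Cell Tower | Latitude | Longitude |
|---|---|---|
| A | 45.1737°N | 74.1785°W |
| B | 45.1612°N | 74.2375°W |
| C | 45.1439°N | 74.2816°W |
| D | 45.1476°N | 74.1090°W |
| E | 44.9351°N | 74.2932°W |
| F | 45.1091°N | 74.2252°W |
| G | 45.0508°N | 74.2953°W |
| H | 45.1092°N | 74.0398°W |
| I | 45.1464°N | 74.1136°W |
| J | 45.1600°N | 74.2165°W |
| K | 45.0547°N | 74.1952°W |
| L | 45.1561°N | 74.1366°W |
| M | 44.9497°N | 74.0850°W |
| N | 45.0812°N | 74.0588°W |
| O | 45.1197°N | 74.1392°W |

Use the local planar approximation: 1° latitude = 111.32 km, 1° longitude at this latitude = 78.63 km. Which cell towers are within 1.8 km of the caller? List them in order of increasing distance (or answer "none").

Distances from 45.0342°N, 74.1775°W:
A: √((0.1395·111.32)² + (-0.0010·78.63)²) = √(241.154189 + 0.006183) = 15.5293 km
B: √((0.1270·111.32)² + (-0.0600·78.63)²) = √(199.872865 + 22.257637) = 14.9040 km
C: √((0.1097·111.32)² + (-0.1041·78.63)²) = √(149.128157 + 67.000495) = 14.7013 km
D: √((0.1134·111.32)² + (0.0685·78.63)²) = √(159.357499 + 29.010666) = 13.7247 km
E: √((-0.0991·111.32)² + (-0.1157·78.63)²) = √(121.700876 + 82.764342) = 14.2991 km
F: √((0.0749·111.32)² + (-0.0477·78.63)²) = √(69.520043 + 14.067383) = 9.1426 km
G: √((0.0166·111.32)² + (-0.1178·78.63)²) = √(3.414779 + 85.796018) = 9.4451 km
H: √((0.0750·111.32)² + (0.1377·78.63)²) = √(69.705801 + 117.231530) = 13.6725 km
I: √((0.1122·111.32)² + (0.0639·78.63)²) = √(156.002698 + 25.245168) = 13.4628 km
J: √((0.1258·111.32)² + (-0.0390·78.63)²) = √(196.113584 + 9.403852) = 14.3359 km
K: √((0.0205·111.32)² + (-0.0177·78.63)²) = √(5.207798 + 1.936971) = 2.6730 km
L: √((0.1219·111.32)² + (0.0409·78.63)²) = √(184.142403 + 10.342444) = 13.9458 km
M: √((-0.0845·111.32)² + (0.0925·78.63)²) = √(88.482995 + 52.900529) = 11.8905 km
N: √((0.0470·111.32)² + (0.1187·78.63)²) = √(27.374243 + 87.112001) = 10.6998 km
O: √((0.0855·111.32)² + (0.0383·78.63)²) = √(90.589659 + 9.069307) = 9.9829 km
Threshold 1.8 km: none within range.

none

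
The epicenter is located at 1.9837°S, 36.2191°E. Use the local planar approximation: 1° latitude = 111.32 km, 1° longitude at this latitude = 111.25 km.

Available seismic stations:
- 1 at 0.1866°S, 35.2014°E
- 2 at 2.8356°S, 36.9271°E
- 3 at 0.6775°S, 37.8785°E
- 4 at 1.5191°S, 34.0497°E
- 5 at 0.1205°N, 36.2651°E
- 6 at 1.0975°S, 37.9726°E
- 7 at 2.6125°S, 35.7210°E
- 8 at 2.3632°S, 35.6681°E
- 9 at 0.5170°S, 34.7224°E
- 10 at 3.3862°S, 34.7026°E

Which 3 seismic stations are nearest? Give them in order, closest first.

Distances from 1.9837°S, 36.2191°E:
1: √((1.7971·111.32)² + (-1.0177·111.25)²) = √(40021.271627 + 12818.570266) = 229.8692 km
2: √((-0.8519·111.32)² + (0.7080·111.25)²) = √(8993.394240 + 6203.925225) = 123.2774 km
3: √((1.3062·111.32)² + (1.6594·111.25)²) = √(21142.958345 + 34080.205968) = 234.9961 km
4: √((0.4646·111.32)² + (-2.1694·111.25)²) = √(2674.883096 + 58247.771043) = 246.8251 km
5: √((2.1042·111.32)² + (0.0460·111.25)²) = √(54868.163973 + 26.188806) = 234.2954 km
6: √((0.8862·111.32)² + (1.7535·111.25)²) = √(9732.174486 + 38054.987160) = 218.6027 km
7: √((-0.6288·111.32)² + (-0.4981·111.25)²) = √(4899.722244 + 3070.669836) = 89.2771 km
8: √((-0.3795·111.32)² + (-0.5510·111.25)²) = √(1784.719446 + 3757.536752) = 74.4463 km
9: √((1.4667·111.32)² + (-1.4967·111.25)²) = √(26658.086897 + 27724.872437) = 233.2015 km
10: √((-1.4025·111.32)² + (-1.5165·111.25)²) = √(24375.421552 + 28463.274988) = 229.8667 km
Sorted: 8 (74.4463 km) < 7 (89.2771 km) < 2 (123.2774 km) < 6 (218.6027 km) < 10 (229.8667 km) < …

8, 7, 2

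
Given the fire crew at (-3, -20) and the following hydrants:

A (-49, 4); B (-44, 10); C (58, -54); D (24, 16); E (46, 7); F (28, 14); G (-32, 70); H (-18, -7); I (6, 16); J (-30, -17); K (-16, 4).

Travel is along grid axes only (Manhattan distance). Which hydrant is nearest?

Distances from (-3, -20):
A: |-46| + |24| = 46 + 24 = 70
B: |-41| + |30| = 41 + 30 = 71
C: |61| + |-34| = 61 + 34 = 95
D: |27| + |36| = 27 + 36 = 63
E: |49| + |27| = 49 + 27 = 76
F: |31| + |34| = 31 + 34 = 65
G: |-29| + |90| = 29 + 90 = 119
H: |-15| + |13| = 15 + 13 = 28
I: |9| + |36| = 9 + 36 = 45
J: |-27| + |3| = 27 + 3 = 30
K: |-13| + |24| = 13 + 24 = 37
Minimum: H at 28.

H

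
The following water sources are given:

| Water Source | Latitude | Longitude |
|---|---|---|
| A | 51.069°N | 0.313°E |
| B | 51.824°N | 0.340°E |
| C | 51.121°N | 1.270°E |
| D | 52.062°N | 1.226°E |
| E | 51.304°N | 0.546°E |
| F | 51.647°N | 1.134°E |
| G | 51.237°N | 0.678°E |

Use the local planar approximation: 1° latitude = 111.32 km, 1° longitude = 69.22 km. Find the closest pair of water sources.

E and G

Pairwise distances:
A–B: 84.067 km
A–C: 66.496 km
A–D: 127.331 km
A–E: 30.732 km
A–F: 85.847 km
A–G: 31.434 km
B–C: 101.333 km
B–D: 66.807 km
B–E: 59.617 km
B–F: 58.386 km
B–G: 69.407 km
C–D: 104.796 km
C–E: 54.098 km
C–F: 59.306 km
C–G: 42.965 km
D–E: 96.621 km
D–F: 46.635 km
D–G: 99.364 km
E–F: 55.808 km
E–G: 11.795 km
F–G: 55.493 km
Closest pair: E–G at 11.795 km.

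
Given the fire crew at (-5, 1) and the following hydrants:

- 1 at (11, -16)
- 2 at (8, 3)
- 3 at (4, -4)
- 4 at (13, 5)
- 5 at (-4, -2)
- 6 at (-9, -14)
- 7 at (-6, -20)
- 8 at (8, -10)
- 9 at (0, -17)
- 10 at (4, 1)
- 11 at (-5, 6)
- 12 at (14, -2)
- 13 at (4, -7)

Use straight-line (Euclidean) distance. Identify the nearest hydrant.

Distances from (-5, 1):
1: √((16)² + (-17)²) = √(256.000 + 289.000) = 23.3
2: √((13)² + (2)²) = √(169.000 + 4.000) = 13.2
3: √((9)² + (-5)²) = √(81.000 + 25.000) = 10.3
4: √((18)² + (4)²) = √(324.000 + 16.000) = 18.4
5: √((1)² + (-3)²) = √(1.000 + 9.000) = 3.2
6: √((-4)² + (-15)²) = √(16.000 + 225.000) = 15.5
7: √((-1)² + (-21)²) = √(1.000 + 441.000) = 21.0
8: √((13)² + (-11)²) = √(169.000 + 121.000) = 17.0
9: √((5)² + (-18)²) = √(25.000 + 324.000) = 18.7
10: √((9)² + (0)²) = √(81.000 + 0.000) = 9.0
11: √((0)² + (5)²) = √(0.000 + 25.000) = 5.0
12: √((19)² + (-3)²) = √(361.000 + 9.000) = 19.2
13: √((9)² + (-8)²) = √(81.000 + 64.000) = 12.0
Minimum: 5 at 3.2.

5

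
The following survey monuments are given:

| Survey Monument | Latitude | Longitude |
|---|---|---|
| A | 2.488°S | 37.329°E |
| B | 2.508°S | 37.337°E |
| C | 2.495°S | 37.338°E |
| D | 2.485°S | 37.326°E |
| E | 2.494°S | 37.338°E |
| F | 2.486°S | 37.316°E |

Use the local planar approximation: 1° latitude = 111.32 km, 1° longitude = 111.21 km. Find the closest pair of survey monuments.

C and E

Pairwise distances:
A–B: √((-0.020·111.32)² + (0.008·111.21)²) = √(4.95686 + 0.79153) = 2.398 km
A–C: √((-0.007·111.32)² + (0.009·111.21)²) = √(0.60721 + 1.00178) = 1.268 km
A–D: √((0.003·111.32)² + (-0.003·111.21)²) = √(0.11153 + 0.11131) = 0.472 km
A–E: √((-0.006·111.32)² + (0.009·111.21)²) = √(0.44612 + 1.00178) = 1.203 km
A–F: √((0.002·111.32)² + (-0.013·111.21)²) = √(0.04957 + 2.09014) = 1.463 km
B–C: √((0.013·111.32)² + (0.001·111.21)²) = √(2.09427 + 0.01237) = 1.451 km
B–D: √((0.023·111.32)² + (-0.011·111.21)²) = √(6.55544 + 1.49649) = 2.838 km
B–E: √((0.014·111.32)² + (0.001·111.21)²) = √(2.42886 + 0.01237) = 1.562 km
B–F: √((0.022·111.32)² + (-0.021·111.21)²) = √(5.99780 + 5.45414) = 3.384 km
C–D: √((0.010·111.32)² + (-0.012·111.21)²) = √(1.23921 + 1.78094) = 1.738 km
C–E: √((0.001·111.32)² + (0.000·111.21)²) = √(0.01239 + 0.00000) = 0.111 km
C–F: √((0.009·111.32)² + (-0.022·111.21)²) = √(1.00376 + 5.98595) = 2.644 km
D–E: √((-0.009·111.32)² + (0.012·111.21)²) = √(1.00376 + 1.78094) = 1.669 km
D–F: √((-0.001·111.32)² + (-0.010·111.21)²) = √(0.01239 + 1.23677) = 1.118 km
E–F: √((0.008·111.32)² + (-0.022·111.21)²) = √(0.79310 + 5.98595) = 2.604 km
Closest pair: C–E at 0.111 km.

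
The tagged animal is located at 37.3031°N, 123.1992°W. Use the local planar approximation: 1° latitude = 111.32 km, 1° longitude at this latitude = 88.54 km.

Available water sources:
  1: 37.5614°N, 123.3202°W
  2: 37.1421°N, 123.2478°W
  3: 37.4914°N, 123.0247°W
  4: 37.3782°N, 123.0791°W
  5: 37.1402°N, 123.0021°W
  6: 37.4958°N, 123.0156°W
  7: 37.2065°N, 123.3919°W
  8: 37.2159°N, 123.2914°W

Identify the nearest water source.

Distances from 37.3031°N, 123.1992°W:
1: 30.6849 km
2: 18.4318 km
3: 26.0403 km
4: 13.5265 km
5: 25.1672 km
6: 26.9150 km
7: 20.1678 km
8: 12.6834 km
Minimum: 8 at 12.6834 km.

8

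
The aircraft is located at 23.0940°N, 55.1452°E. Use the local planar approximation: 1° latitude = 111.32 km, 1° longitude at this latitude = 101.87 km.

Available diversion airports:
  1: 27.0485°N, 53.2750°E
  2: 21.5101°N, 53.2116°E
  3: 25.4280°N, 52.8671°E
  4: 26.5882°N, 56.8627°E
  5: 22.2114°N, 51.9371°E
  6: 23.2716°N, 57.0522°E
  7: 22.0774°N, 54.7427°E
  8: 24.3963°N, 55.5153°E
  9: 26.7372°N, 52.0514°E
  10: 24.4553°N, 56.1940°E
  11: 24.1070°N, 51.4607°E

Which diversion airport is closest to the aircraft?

7

Distances from 23.0940°N, 55.1452°E:
1: 479.6728 km
2: 264.3636 km
3: 348.3725 km
4: 426.5122 km
5: 341.2587 km
6: 195.2695 km
7: 120.3669 km
8: 149.7943 km
9: 513.6234 km
10: 185.4168 km
11: 391.9140 km
Minimum: 7 at 120.3669 km.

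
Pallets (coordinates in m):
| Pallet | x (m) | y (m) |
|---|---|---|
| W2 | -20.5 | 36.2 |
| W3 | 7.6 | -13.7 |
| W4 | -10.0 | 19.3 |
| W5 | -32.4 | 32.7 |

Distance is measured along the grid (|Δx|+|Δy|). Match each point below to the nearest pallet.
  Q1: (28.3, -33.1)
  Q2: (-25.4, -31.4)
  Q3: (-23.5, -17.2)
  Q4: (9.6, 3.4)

Q1 at (28.3, -33.1):
  W2: 118.1 m
  W3: 40.1 m
  W4: 90.7 m
  W5: 126.5 m
  → nearest: W3 (40.1 m)
Q2 at (-25.4, -31.4):
  W2: 72.5 m
  W3: 50.7 m
  W4: 66.1 m
  W5: 71.1 m
  → nearest: W3 (50.7 m)
Q3 at (-23.5, -17.2):
  W2: 56.4 m
  W3: 34.6 m
  W4: 50.0 m
  W5: 58.8 m
  → nearest: W3 (34.6 m)
Q4 at (9.6, 3.4):
  W2: 62.9 m
  W3: 19.1 m
  W4: 35.5 m
  W5: 71.3 m
  → nearest: W3 (19.1 m)

Q1→W3; Q2→W3; Q3→W3; Q4→W3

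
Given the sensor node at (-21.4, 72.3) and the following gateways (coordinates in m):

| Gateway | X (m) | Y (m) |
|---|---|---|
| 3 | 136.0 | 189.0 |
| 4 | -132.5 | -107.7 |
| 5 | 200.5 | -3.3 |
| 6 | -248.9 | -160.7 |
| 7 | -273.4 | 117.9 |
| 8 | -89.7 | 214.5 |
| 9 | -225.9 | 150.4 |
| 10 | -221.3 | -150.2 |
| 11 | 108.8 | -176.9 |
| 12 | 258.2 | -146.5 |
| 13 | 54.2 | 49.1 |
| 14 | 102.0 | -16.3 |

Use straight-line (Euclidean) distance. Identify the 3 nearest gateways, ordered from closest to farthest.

13, 14, 8

Distances from (-21.4, 72.3):
3: 195.9 m
4: 211.5 m
5: 234.4 m
6: 325.6 m
7: 256.1 m
8: 157.8 m
9: 218.9 m
10: 299.1 m
11: 281.2 m
12: 355.0 m
13: 79.1 m
14: 151.9 m
Sorted: 13 (79.1 m) < 14 (151.9 m) < 8 (157.8 m) < 3 (195.9 m) < 4 (211.5 m) < …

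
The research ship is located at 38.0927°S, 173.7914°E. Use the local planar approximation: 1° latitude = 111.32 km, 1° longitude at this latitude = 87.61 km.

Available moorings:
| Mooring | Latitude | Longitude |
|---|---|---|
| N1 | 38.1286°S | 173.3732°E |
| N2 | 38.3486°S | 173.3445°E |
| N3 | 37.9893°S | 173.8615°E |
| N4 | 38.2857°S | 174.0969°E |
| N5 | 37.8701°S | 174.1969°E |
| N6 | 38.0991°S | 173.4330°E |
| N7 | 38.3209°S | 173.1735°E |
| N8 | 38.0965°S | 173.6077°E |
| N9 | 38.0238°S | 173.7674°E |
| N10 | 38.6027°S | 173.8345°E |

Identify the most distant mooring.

Distances from 38.0927°S, 173.7914°E:
N1: √((-0.0359·111.32)² + (-0.4182·87.61)²) = √(15.971117 + 1342.379829) = 36.8558 km
N2: √((-0.2559·111.32)² + (-0.4469·87.61)²) = √(811.497091 + 1532.950283) = 48.4195 km
N3: √((0.1034·111.32)² + (0.0701·87.61)²) = √(132.491334 + 37.717543) = 13.0464 km
N4: √((-0.1930·111.32)² + (0.3055·87.61)²) = √(461.594912 + 716.357463) = 34.3213 km
N5: √((0.2226·111.32)² + (0.4055·87.61)²) = √(614.040074 + 1262.086373) = 43.3143 km
N6: √((-0.0064·111.32)² + (-0.3584·87.61)²) = √(0.507582 + 985.923828) = 31.4075 km
N7: √((-0.2282·111.32)² + (-0.6179·87.61)²) = √(645.323790 + 2930.513667) = 59.7983 km
N8: √((-0.0038·111.32)² + (-0.1837·87.61)²) = √(0.178943 + 259.015452) = 16.0995 km
N9: √((0.0689·111.32)² + (-0.0240·87.61)²) = √(58.828102 + 4.421095) = 7.9529 km
N10: √((-0.5100·111.32)² + (0.0431·87.61)²) = √(3223.196238 + 14.258108) = 56.8986 km
Maximum: N7 at 59.7983 km.

N7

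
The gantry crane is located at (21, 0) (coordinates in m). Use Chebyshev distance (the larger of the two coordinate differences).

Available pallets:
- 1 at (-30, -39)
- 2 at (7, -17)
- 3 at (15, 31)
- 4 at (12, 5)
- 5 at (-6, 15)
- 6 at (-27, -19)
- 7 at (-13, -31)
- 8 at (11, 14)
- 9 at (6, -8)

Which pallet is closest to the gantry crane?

4

Distances from (21, 0):
1: 51 m
2: 17 m
3: 31 m
4: 9 m
5: 27 m
6: 48 m
7: 34 m
8: 14 m
9: 15 m
Minimum: 4 at 9 m.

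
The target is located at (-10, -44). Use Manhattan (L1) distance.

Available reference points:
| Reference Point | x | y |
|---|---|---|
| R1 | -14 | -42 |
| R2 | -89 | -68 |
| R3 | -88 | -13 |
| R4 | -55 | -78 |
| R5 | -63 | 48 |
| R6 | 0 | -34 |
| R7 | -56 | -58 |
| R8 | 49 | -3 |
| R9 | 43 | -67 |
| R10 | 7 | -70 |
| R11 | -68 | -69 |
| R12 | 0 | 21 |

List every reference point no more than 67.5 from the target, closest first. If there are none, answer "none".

R1, R6, R10, R7

Distances from (-10, -44):
R1: |-4| + |2| = 4 + 2 = 6
R2: |-79| + |-24| = 79 + 24 = 103
R3: |-78| + |31| = 78 + 31 = 109
R4: |-45| + |-34| = 45 + 34 = 79
R5: |-53| + |92| = 53 + 92 = 145
R6: |10| + |10| = 10 + 10 = 20
R7: |-46| + |-14| = 46 + 14 = 60
R8: |59| + |41| = 59 + 41 = 100
R9: |53| + |-23| = 53 + 23 = 76
R10: |17| + |-26| = 17 + 26 = 43
R11: |-58| + |-25| = 58 + 25 = 83
R12: |10| + |65| = 10 + 65 = 75
Threshold 67.5: R1 (6), R6 (20), R10 (43), R7 (60) are within range.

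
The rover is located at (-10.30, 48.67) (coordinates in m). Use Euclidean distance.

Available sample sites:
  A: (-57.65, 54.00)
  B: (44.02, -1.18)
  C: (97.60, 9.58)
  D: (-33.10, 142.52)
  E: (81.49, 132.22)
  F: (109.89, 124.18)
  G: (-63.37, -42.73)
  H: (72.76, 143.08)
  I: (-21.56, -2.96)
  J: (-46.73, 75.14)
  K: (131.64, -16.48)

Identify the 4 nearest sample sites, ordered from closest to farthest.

J, A, I, B

Distances from (-10.30, 48.67):
A: √((-47.35)² + (5.33)²) = √(2242.0225 + 28.4089) = 47.65 m
B: √((54.32)² + (-49.85)²) = √(2950.6624 + 2485.0225) = 73.73 m
C: √((107.90)² + (-39.09)²) = √(11642.4100 + 1528.0281) = 114.76 m
D: √((-22.80)² + (93.85)²) = √(519.8400 + 8807.8225) = 96.58 m
E: √((91.79)² + (83.55)²) = √(8425.4041 + 6980.6025) = 124.12 m
F: √((120.19)² + (75.51)²) = √(14445.6361 + 5701.7601) = 141.94 m
G: √((-53.07)² + (-91.40)²) = √(2816.4249 + 8353.9600) = 105.69 m
H: √((83.06)² + (94.41)²) = √(6898.9636 + 8913.2481) = 125.75 m
I: √((-11.26)² + (-51.63)²) = √(126.7876 + 2665.6569) = 52.84 m
J: √((-36.43)² + (26.47)²) = √(1327.1449 + 700.6609) = 45.03 m
K: √((141.94)² + (-65.15)²) = √(20146.9636 + 4244.5225) = 156.18 m
Sorted: J (45.03 m) < A (47.65 m) < I (52.84 m) < B (73.73 m) < D (96.58 m) < G (105.69 m) < …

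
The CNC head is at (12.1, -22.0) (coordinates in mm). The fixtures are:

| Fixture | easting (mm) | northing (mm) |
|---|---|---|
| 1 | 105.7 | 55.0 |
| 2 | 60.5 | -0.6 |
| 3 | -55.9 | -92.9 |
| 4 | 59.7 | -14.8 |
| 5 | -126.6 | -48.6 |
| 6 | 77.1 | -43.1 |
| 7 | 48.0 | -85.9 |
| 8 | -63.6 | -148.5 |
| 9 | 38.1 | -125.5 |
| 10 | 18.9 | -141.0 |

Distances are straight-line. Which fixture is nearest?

Distances from (12.1, -22.0):
1: √((93.6)² + (77.0)²) = √(8760.960 + 5929.000) = 121.2 mm
2: √((48.4)² + (21.4)²) = √(2342.560 + 457.960) = 52.9 mm
3: √((-68.0)² + (-70.9)²) = √(4624.000 + 5026.810) = 98.2 mm
4: √((47.6)² + (7.2)²) = √(2265.760 + 51.840) = 48.1 mm
5: √((-138.7)² + (-26.6)²) = √(19237.690 + 707.560) = 141.2 mm
6: √((65.0)² + (-21.1)²) = √(4225.000 + 445.210) = 68.3 mm
7: √((35.9)² + (-63.9)²) = √(1288.810 + 4083.210) = 73.3 mm
8: √((-75.7)² + (-126.5)²) = √(5730.490 + 16002.250) = 147.4 mm
9: √((26.0)² + (-103.5)²) = √(676.000 + 10712.250) = 106.7 mm
10: √((6.8)² + (-119.0)²) = √(46.240 + 14161.000) = 119.2 mm
Minimum: 4 at 48.1 mm.

4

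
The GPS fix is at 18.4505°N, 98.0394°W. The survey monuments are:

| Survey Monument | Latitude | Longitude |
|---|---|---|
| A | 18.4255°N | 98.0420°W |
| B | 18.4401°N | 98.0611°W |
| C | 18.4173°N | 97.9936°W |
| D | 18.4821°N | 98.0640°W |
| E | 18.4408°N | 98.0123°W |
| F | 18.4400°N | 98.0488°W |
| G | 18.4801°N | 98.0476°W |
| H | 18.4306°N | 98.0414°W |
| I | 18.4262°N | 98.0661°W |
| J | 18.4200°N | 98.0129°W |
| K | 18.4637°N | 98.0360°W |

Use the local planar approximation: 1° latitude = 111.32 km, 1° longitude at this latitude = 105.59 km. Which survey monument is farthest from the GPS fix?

Distances from 18.4505°N, 98.0394°W:
A: √((-0.0250·111.32)² + (-0.0026·105.59)²) = √(7.745089 + 0.075369) = 2.7965 km
B: √((-0.0104·111.32)² + (-0.0217·105.59)²) = √(1.340334 + 5.250069) = 2.5672 km
C: √((-0.0332·111.32)² + (0.0458·105.59)²) = √(13.659115 + 23.387109) = 6.0866 km
D: √((0.0316·111.32)² + (-0.0246·105.59)²) = √(12.374298 + 6.747079) = 4.3728 km
E: √((-0.0097·111.32)² + (0.0271·105.59)²) = √(1.165977 + 8.188119) = 3.0584 km
F: √((-0.0105·111.32)² + (-0.0094·105.59)²) = √(1.366234 + 0.985148) = 1.5334 km
G: √((0.0296·111.32)² + (-0.0082·105.59)²) = √(10.857499 + 0.749675) = 3.4069 km
H: √((-0.0199·111.32)² + (-0.0020·105.59)²) = √(4.907412 + 0.044597) = 2.2253 km
I: √((-0.0243·111.32)² + (-0.0267·105.59)²) = √(7.317436 + 7.948187) = 3.9071 km
J: √((-0.0305·111.32)² + (0.0265·105.59)²) = √(11.527790 + 7.829559) = 4.3997 km
K: √((0.0132·111.32)² + (0.0034·105.59)²) = √(2.159207 + 0.128885) = 1.5126 km
Maximum: C at 6.0866 km.

C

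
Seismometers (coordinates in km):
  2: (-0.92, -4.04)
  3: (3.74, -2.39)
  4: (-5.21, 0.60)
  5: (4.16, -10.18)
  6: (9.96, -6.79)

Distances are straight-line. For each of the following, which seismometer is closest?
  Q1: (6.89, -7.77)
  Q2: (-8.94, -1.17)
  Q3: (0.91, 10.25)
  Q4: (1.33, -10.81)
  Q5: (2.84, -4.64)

Q1→6; Q2→4; Q3→4; Q4→5; Q5→3

Q1 at (6.89, -7.77):
  2: √((-7.81)² + (3.73)²) = √(60.9961 + 13.9129) = 8.65 km
  3: √((-3.15)² + (5.38)²) = √(9.9225 + 28.9444) = 6.23 km
  4: √((-12.10)² + (8.37)²) = √(146.4100 + 70.0569) = 14.71 km
  5: √((-2.73)² + (-2.41)²) = √(7.4529 + 5.8081) = 3.64 km
  6: √((3.07)² + (0.98)²) = √(9.4249 + 0.9604) = 3.22 km
  → nearest: 6 (3.22 km)
Q2 at (-8.94, -1.17):
  2: √((8.02)² + (-2.87)²) = √(64.3204 + 8.2369) = 8.52 km
  3: √((12.68)² + (-1.22)²) = √(160.7824 + 1.4884) = 12.74 km
  4: √((3.73)² + (1.77)²) = √(13.9129 + 3.1329) = 4.13 km
  5: √((13.10)² + (-9.01)²) = √(171.6100 + 81.1801) = 15.90 km
  6: √((18.90)² + (-5.62)²) = √(357.2100 + 31.5844) = 19.72 km
  → nearest: 4 (4.13 km)
Q3 at (0.91, 10.25):
  2: √((-1.83)² + (-14.29)²) = √(3.3489 + 204.2041) = 14.41 km
  3: √((2.83)² + (-12.64)²) = √(8.0089 + 159.7696) = 12.95 km
  4: √((-6.12)² + (-9.65)²) = √(37.4544 + 93.1225) = 11.43 km
  5: √((3.25)² + (-20.43)²) = √(10.5625 + 417.3849) = 20.69 km
  6: √((9.05)² + (-17.04)²) = √(81.9025 + 290.3616) = 19.29 km
  → nearest: 4 (11.43 km)
Q4 at (1.33, -10.81):
  2: √((-2.25)² + (6.77)²) = √(5.0625 + 45.8329) = 7.13 km
  3: √((2.41)² + (8.42)²) = √(5.8081 + 70.8964) = 8.76 km
  4: √((-6.54)² + (11.41)²) = √(42.7716 + 130.1881) = 13.15 km
  5: √((2.83)² + (0.63)²) = √(8.0089 + 0.3969) = 2.90 km
  6: √((8.63)² + (4.02)²) = √(74.4769 + 16.1604) = 9.52 km
  → nearest: 5 (2.90 km)
Q5 at (2.84, -4.64):
  2: √((-3.76)² + (0.60)²) = √(14.1376 + 0.3600) = 3.81 km
  3: √((0.90)² + (2.25)²) = √(0.8100 + 5.0625) = 2.42 km
  4: √((-8.05)² + (5.24)²) = √(64.8025 + 27.4576) = 9.61 km
  5: √((1.32)² + (-5.54)²) = √(1.7424 + 30.6916) = 5.70 km
  6: √((7.12)² + (-2.15)²) = √(50.6944 + 4.6225) = 7.44 km
  → nearest: 3 (2.42 km)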